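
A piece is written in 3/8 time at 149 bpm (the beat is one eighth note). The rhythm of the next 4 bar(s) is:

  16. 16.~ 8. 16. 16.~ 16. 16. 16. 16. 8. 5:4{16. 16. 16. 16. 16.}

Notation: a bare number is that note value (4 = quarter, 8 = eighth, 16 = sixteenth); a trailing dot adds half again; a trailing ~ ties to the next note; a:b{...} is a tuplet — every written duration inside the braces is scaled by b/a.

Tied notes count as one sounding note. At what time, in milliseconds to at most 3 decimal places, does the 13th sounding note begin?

1. 0.0ms @ 0 + 302.013ms (3/4)
2. 302.013ms @ 3/4 + 906.04ms (9/4)
3. 1208.054ms @ 3 + 302.013ms (3/4)
4. 1510.067ms @ 15/4 + 604.027ms (3/2)
5. 2114.094ms @ 21/4 + 302.013ms (3/4)
6. 2416.107ms @ 6 + 302.013ms (3/4)
7. 2718.121ms @ 27/4 + 302.013ms (3/4)
8. 3020.134ms @ 15/2 + 604.027ms (3/2)
9. 3624.161ms @ 9 + 241.611ms (3/5)
10. 3865.772ms @ 48/5 + 241.611ms (3/5)
11. 4107.383ms @ 51/5 + 241.611ms (3/5)
12. 4348.993ms @ 54/5 + 241.611ms (3/5)
13. 4590.604ms @ 57/5 + 241.611ms (3/5)

note 13 onset = 57/5b = 4590.604ms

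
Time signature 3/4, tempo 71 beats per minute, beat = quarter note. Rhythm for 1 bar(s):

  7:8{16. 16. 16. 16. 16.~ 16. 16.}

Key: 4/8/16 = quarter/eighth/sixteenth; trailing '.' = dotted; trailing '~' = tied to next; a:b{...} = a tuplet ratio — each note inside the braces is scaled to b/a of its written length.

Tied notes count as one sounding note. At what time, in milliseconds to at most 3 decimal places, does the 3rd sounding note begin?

1. 0.0ms @ 0 + 362.173ms (3/7)
2. 362.173ms @ 3/7 + 362.173ms (3/7)
3. 724.346ms @ 6/7 + 362.173ms (3/7)
4. 1086.519ms @ 9/7 + 362.173ms (3/7)
5. 1448.692ms @ 12/7 + 724.346ms (6/7)
6. 2173.038ms @ 18/7 + 362.173ms (3/7)

note 3 onset = 6/7b = 724.346ms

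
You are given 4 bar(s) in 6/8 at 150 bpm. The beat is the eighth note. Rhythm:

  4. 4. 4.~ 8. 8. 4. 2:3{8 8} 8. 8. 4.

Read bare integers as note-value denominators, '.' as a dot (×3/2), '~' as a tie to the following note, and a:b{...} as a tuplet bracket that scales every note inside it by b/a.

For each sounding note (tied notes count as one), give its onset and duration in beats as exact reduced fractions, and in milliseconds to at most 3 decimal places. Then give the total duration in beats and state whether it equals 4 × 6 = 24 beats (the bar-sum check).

1) 0.0ms=0b +1200.0ms=3b
2) 1200.0ms=3b +1200.0ms=3b
3) 2400.0ms=6b +1800.0ms=9/2b
4) 4200.0ms=21/2b +600.0ms=3/2b
5) 4800.0ms=12b +1200.0ms=3b
6) 6000.0ms=15b +600.0ms=3/2b
7) 6600.0ms=33/2b +600.0ms=3/2b
8) 7200.0ms=18b +600.0ms=3/2b
9) 7800.0ms=39/2b +600.0ms=3/2b
10) 8400.0ms=21b +1200.0ms=3b
Σ=24b of 24 (150bpm 6/8) — PASS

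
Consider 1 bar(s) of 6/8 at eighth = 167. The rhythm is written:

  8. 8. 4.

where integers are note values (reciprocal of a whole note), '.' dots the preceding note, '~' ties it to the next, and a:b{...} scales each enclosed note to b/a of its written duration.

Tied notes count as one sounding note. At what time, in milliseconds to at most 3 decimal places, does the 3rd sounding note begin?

note 3 onset = 3b = 1077.844ms

1. 0.0ms @ 0 + 538.922ms (3/2)
2. 538.922ms @ 3/2 + 538.922ms (3/2)
3. 1077.844ms @ 3 + 1077.844ms (3)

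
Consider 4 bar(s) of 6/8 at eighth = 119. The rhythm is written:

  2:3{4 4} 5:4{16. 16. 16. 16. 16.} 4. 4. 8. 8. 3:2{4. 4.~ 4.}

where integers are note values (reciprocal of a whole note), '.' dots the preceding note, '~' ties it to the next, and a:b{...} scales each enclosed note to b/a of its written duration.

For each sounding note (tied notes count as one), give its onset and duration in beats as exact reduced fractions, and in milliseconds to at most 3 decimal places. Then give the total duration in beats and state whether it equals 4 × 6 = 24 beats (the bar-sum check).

1) 0.0ms=0b +1512.605ms=3b
2) 1512.605ms=3b +1512.605ms=3b
3) 3025.21ms=6b +302.521ms=3/5b
4) 3327.731ms=33/5b +302.521ms=3/5b
5) 3630.252ms=36/5b +302.521ms=3/5b
6) 3932.773ms=39/5b +302.521ms=3/5b
7) 4235.294ms=42/5b +302.521ms=3/5b
8) 4537.815ms=9b +1512.605ms=3b
9) 6050.42ms=12b +1512.605ms=3b
10) 7563.025ms=15b +756.303ms=3/2b
11) 8319.328ms=33/2b +756.303ms=3/2b
12) 9075.63ms=18b +1008.403ms=2b
13) 10084.034ms=20b +2016.807ms=4b
Σ=24b of 24 (119bpm 6/8) — PASS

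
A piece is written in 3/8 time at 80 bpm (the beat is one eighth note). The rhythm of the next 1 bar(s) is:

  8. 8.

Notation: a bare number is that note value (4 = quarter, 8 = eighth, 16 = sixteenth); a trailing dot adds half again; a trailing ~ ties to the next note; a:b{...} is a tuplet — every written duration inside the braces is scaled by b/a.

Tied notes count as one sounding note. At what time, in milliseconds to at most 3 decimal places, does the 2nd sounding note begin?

1. 0.0ms @ 0 + 1125.0ms (3/2)
2. 1125.0ms @ 3/2 + 1125.0ms (3/2)

note 2 onset = 3/2b = 1125.0ms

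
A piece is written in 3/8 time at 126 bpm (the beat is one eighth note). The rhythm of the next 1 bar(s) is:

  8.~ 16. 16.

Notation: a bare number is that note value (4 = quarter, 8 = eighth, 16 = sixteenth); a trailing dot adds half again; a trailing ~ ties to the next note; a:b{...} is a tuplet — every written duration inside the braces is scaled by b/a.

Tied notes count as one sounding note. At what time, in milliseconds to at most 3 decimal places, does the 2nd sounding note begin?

1. 0.0ms @ 0 + 1071.429ms (9/4)
2. 1071.429ms @ 9/4 + 357.143ms (3/4)

note 2 onset = 9/4b = 1071.429ms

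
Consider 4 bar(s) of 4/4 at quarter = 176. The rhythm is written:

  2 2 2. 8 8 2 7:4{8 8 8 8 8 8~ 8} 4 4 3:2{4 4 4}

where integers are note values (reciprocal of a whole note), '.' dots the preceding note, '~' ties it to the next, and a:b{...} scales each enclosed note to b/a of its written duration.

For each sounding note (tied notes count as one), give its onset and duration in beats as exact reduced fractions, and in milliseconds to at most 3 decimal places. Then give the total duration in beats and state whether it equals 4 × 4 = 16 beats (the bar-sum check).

1) 0.0ms=0b +681.818ms=2b
2) 681.818ms=2b +681.818ms=2b
3) 1363.636ms=4b +1022.727ms=3b
4) 2386.364ms=7b +170.455ms=1/2b
5) 2556.818ms=15/2b +170.455ms=1/2b
6) 2727.273ms=8b +681.818ms=2b
7) 3409.091ms=10b +97.403ms=2/7b
8) 3506.494ms=72/7b +97.403ms=2/7b
9) 3603.896ms=74/7b +97.403ms=2/7b
10) 3701.299ms=76/7b +97.403ms=2/7b
11) 3798.701ms=78/7b +97.403ms=2/7b
12) 3896.104ms=80/7b +194.805ms=4/7b
13) 4090.909ms=12b +340.909ms=1b
14) 4431.818ms=13b +340.909ms=1b
15) 4772.727ms=14b +227.273ms=2/3b
16) 5000.0ms=44/3b +227.273ms=2/3b
17) 5227.273ms=46/3b +227.273ms=2/3b
Σ=16b of 16 (176bpm 4/4) — PASS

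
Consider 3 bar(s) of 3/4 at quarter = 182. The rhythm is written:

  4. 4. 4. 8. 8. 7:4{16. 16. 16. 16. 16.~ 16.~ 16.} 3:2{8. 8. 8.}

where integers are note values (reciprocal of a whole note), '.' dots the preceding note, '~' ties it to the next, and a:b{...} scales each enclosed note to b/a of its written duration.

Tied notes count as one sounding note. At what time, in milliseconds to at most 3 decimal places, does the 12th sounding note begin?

1. 0.0ms @ 0 + 494.505ms (3/2)
2. 494.505ms @ 3/2 + 494.505ms (3/2)
3. 989.011ms @ 3 + 494.505ms (3/2)
4. 1483.516ms @ 9/2 + 247.253ms (3/4)
5. 1730.769ms @ 21/4 + 247.253ms (3/4)
6. 1978.022ms @ 6 + 70.644ms (3/14)
7. 2048.666ms @ 87/14 + 70.644ms (3/14)
8. 2119.309ms @ 45/7 + 70.644ms (3/14)
9. 2189.953ms @ 93/14 + 70.644ms (3/14)
10. 2260.597ms @ 48/7 + 211.931ms (9/14)
11. 2472.527ms @ 15/2 + 164.835ms (1/2)
12. 2637.363ms @ 8 + 164.835ms (1/2)
13. 2802.198ms @ 17/2 + 164.835ms (1/2)

note 12 onset = 8b = 2637.363ms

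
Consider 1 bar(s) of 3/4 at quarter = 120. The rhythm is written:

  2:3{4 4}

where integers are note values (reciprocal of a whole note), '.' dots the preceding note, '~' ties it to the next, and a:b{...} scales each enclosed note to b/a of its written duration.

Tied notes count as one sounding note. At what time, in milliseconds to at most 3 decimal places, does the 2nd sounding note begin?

1. 0.0ms @ 0 + 750.0ms (3/2)
2. 750.0ms @ 3/2 + 750.0ms (3/2)

note 2 onset = 3/2b = 750.0ms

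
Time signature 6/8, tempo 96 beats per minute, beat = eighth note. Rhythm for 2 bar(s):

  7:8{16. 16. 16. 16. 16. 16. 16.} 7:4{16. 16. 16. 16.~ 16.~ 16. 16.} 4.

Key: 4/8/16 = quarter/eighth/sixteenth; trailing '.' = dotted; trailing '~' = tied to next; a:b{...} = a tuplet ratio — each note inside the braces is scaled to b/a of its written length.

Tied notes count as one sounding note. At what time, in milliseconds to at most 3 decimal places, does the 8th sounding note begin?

note 8 onset = 6b = 3750.0ms

1. 0.0ms @ 0 + 535.714ms (6/7)
2. 535.714ms @ 6/7 + 535.714ms (6/7)
3. 1071.429ms @ 12/7 + 535.714ms (6/7)
4. 1607.143ms @ 18/7 + 535.714ms (6/7)
5. 2142.857ms @ 24/7 + 535.714ms (6/7)
6. 2678.571ms @ 30/7 + 535.714ms (6/7)
7. 3214.286ms @ 36/7 + 535.714ms (6/7)
8. 3750.0ms @ 6 + 267.857ms (3/7)
9. 4017.857ms @ 45/7 + 267.857ms (3/7)
10. 4285.714ms @ 48/7 + 267.857ms (3/7)
11. 4553.571ms @ 51/7 + 803.571ms (9/7)
12. 5357.143ms @ 60/7 + 267.857ms (3/7)
13. 5625.0ms @ 9 + 1875.0ms (3)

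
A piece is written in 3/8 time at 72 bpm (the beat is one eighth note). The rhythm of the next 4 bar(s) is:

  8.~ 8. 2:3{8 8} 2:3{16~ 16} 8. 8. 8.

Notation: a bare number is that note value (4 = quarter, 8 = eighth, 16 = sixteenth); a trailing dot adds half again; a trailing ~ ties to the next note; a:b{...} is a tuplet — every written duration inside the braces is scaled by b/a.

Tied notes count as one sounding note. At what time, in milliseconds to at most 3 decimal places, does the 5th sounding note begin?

note 5 onset = 15/2b = 6250.0ms

1. 0.0ms @ 0 + 2500.0ms (3)
2. 2500.0ms @ 3 + 1250.0ms (3/2)
3. 3750.0ms @ 9/2 + 1250.0ms (3/2)
4. 5000.0ms @ 6 + 1250.0ms (3/2)
5. 6250.0ms @ 15/2 + 1250.0ms (3/2)
6. 7500.0ms @ 9 + 1250.0ms (3/2)
7. 8750.0ms @ 21/2 + 1250.0ms (3/2)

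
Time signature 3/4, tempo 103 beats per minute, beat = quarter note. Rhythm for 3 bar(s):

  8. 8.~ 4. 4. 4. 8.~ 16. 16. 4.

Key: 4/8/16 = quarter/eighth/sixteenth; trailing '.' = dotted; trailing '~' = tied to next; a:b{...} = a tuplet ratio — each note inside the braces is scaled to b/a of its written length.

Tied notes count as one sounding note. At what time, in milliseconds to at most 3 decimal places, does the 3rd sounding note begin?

note 3 onset = 3b = 1747.573ms

1. 0.0ms @ 0 + 436.893ms (3/4)
2. 436.893ms @ 3/4 + 1310.68ms (9/4)
3. 1747.573ms @ 3 + 873.786ms (3/2)
4. 2621.359ms @ 9/2 + 873.786ms (3/2)
5. 3495.146ms @ 6 + 655.34ms (9/8)
6. 4150.485ms @ 57/8 + 218.447ms (3/8)
7. 4368.932ms @ 15/2 + 873.786ms (3/2)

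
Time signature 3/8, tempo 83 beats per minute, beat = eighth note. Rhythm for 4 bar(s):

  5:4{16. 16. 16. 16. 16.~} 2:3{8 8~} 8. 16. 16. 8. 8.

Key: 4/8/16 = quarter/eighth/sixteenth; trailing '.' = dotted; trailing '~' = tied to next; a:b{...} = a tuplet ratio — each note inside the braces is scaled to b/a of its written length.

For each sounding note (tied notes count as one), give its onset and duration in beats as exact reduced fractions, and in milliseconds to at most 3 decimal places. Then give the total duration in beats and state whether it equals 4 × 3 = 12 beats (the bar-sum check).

1) 0.0ms=0b +433.735ms=3/5b
2) 433.735ms=3/5b +433.735ms=3/5b
3) 867.47ms=6/5b +433.735ms=3/5b
4) 1301.205ms=9/5b +433.735ms=3/5b
5) 1734.94ms=12/5b +1518.072ms=21/10b
6) 3253.012ms=9/2b +2168.675ms=3b
7) 5421.687ms=15/2b +542.169ms=3/4b
8) 5963.855ms=33/4b +542.169ms=3/4b
9) 6506.024ms=9b +1084.337ms=3/2b
10) 7590.361ms=21/2b +1084.337ms=3/2b
Σ=12b of 12 (83bpm 3/8) — PASS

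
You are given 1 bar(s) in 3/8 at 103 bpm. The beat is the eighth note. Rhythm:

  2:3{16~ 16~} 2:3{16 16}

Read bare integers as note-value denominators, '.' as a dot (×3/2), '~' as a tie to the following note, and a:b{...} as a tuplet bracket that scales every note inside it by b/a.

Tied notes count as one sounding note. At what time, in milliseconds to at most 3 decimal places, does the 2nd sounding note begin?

note 2 onset = 9/4b = 1310.68ms

1. 0.0ms @ 0 + 1310.68ms (9/4)
2. 1310.68ms @ 9/4 + 436.893ms (3/4)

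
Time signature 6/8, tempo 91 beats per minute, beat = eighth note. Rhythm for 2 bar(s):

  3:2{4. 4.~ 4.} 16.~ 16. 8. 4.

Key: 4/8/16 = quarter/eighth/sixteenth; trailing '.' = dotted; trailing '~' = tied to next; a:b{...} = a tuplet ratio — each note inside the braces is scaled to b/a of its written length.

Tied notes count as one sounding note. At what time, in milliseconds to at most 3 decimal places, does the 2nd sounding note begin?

1. 0.0ms @ 0 + 1318.681ms (2)
2. 1318.681ms @ 2 + 2637.363ms (4)
3. 3956.044ms @ 6 + 989.011ms (3/2)
4. 4945.055ms @ 15/2 + 989.011ms (3/2)
5. 5934.066ms @ 9 + 1978.022ms (3)

note 2 onset = 2b = 1318.681ms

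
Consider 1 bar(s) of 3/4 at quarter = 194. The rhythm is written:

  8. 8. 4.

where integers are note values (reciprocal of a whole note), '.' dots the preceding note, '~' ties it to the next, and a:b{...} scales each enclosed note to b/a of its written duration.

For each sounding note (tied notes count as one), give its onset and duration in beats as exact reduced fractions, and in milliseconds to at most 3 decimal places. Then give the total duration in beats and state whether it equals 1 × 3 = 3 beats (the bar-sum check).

1) 0.0ms=0b +231.959ms=3/4b
2) 231.959ms=3/4b +231.959ms=3/4b
3) 463.918ms=3/2b +463.918ms=3/2b
Σ=3b of 3 (194bpm 3/4) — PASS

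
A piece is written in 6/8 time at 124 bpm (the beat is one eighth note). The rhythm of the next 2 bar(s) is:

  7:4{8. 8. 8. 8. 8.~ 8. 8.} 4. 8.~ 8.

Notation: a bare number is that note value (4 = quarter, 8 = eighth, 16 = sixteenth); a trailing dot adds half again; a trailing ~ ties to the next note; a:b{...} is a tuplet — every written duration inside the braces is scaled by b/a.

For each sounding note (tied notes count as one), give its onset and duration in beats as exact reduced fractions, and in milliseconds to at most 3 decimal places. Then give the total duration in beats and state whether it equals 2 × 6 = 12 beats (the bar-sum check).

1) 0.0ms=0b +414.747ms=6/7b
2) 414.747ms=6/7b +414.747ms=6/7b
3) 829.493ms=12/7b +414.747ms=6/7b
4) 1244.24ms=18/7b +414.747ms=6/7b
5) 1658.986ms=24/7b +829.493ms=12/7b
6) 2488.479ms=36/7b +414.747ms=6/7b
7) 2903.226ms=6b +1451.613ms=3b
8) 4354.839ms=9b +1451.613ms=3b
Σ=12b of 12 (124bpm 6/8) — PASS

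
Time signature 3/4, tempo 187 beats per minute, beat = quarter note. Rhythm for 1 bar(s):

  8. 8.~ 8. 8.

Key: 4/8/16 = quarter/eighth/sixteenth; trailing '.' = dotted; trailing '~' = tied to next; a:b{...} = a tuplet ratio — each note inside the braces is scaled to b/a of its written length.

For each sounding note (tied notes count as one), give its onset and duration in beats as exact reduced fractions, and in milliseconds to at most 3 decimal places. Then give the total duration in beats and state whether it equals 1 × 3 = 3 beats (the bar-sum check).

1) 0.0ms=0b +240.642ms=3/4b
2) 240.642ms=3/4b +481.283ms=3/2b
3) 721.925ms=9/4b +240.642ms=3/4b
Σ=3b of 3 (187bpm 3/4) — PASS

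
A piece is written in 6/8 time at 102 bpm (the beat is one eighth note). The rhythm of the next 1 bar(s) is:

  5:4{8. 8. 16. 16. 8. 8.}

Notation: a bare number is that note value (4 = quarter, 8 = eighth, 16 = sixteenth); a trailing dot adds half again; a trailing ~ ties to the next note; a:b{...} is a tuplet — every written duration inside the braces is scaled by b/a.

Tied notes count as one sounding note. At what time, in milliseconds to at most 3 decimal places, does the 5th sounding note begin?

note 5 onset = 18/5b = 2117.647ms

1. 0.0ms @ 0 + 705.882ms (6/5)
2. 705.882ms @ 6/5 + 705.882ms (6/5)
3. 1411.765ms @ 12/5 + 352.941ms (3/5)
4. 1764.706ms @ 3 + 352.941ms (3/5)
5. 2117.647ms @ 18/5 + 705.882ms (6/5)
6. 2823.529ms @ 24/5 + 705.882ms (6/5)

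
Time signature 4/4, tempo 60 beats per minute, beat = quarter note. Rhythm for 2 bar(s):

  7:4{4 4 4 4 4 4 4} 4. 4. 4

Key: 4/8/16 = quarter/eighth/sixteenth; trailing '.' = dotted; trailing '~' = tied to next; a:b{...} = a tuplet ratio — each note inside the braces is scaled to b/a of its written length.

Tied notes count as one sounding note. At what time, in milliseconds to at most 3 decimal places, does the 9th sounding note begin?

1. 0.0ms @ 0 + 571.429ms (4/7)
2. 571.429ms @ 4/7 + 571.429ms (4/7)
3. 1142.857ms @ 8/7 + 571.429ms (4/7)
4. 1714.286ms @ 12/7 + 571.429ms (4/7)
5. 2285.714ms @ 16/7 + 571.429ms (4/7)
6. 2857.143ms @ 20/7 + 571.429ms (4/7)
7. 3428.571ms @ 24/7 + 571.429ms (4/7)
8. 4000.0ms @ 4 + 1500.0ms (3/2)
9. 5500.0ms @ 11/2 + 1500.0ms (3/2)
10. 7000.0ms @ 7 + 1000.0ms (1)

note 9 onset = 11/2b = 5500.0ms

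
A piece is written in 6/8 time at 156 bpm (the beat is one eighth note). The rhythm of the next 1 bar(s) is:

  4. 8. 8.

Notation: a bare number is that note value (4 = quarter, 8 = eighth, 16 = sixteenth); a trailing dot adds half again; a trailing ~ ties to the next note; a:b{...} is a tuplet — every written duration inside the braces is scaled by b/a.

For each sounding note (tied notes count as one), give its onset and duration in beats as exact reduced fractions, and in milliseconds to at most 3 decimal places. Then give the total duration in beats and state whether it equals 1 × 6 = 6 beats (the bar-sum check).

1) 0.0ms=0b +1153.846ms=3b
2) 1153.846ms=3b +576.923ms=3/2b
3) 1730.769ms=9/2b +576.923ms=3/2b
Σ=6b of 6 (156bpm 6/8) — PASS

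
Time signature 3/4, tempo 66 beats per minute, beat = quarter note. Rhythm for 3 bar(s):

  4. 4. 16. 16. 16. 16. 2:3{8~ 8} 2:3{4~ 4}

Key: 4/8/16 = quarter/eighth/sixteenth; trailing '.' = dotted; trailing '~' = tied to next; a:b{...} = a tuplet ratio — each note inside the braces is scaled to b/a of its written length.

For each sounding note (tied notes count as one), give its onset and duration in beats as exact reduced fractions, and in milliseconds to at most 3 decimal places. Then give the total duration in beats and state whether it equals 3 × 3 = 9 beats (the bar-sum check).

1) 0.0ms=0b +1363.636ms=3/2b
2) 1363.636ms=3/2b +1363.636ms=3/2b
3) 2727.273ms=3b +340.909ms=3/8b
4) 3068.182ms=27/8b +340.909ms=3/8b
5) 3409.091ms=15/4b +340.909ms=3/8b
6) 3750.0ms=33/8b +340.909ms=3/8b
7) 4090.909ms=9/2b +1363.636ms=3/2b
8) 5454.545ms=6b +2727.273ms=3b
Σ=9b of 9 (66bpm 3/4) — PASS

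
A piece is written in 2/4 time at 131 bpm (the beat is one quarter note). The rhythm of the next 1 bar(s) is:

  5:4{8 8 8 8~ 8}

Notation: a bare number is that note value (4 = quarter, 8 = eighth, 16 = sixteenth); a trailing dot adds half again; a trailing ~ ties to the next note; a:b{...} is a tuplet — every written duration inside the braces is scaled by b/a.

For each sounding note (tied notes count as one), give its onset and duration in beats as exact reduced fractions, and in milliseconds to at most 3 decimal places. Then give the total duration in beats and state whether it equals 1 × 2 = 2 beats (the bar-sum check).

1) 0.0ms=0b +183.206ms=2/5b
2) 183.206ms=2/5b +183.206ms=2/5b
3) 366.412ms=4/5b +183.206ms=2/5b
4) 549.618ms=6/5b +366.412ms=4/5b
Σ=2b of 2 (131bpm 2/4) — PASS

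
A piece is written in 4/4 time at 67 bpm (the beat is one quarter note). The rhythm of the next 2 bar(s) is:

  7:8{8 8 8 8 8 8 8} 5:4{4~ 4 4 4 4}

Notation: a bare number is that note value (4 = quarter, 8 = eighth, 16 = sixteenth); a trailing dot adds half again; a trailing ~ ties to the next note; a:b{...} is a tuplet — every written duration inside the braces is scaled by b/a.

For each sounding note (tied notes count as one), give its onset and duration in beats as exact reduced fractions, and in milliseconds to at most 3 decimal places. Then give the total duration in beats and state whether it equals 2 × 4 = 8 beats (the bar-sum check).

1) 0.0ms=0b +511.727ms=4/7b
2) 511.727ms=4/7b +511.727ms=4/7b
3) 1023.454ms=8/7b +511.727ms=4/7b
4) 1535.181ms=12/7b +511.727ms=4/7b
5) 2046.908ms=16/7b +511.727ms=4/7b
6) 2558.635ms=20/7b +511.727ms=4/7b
7) 3070.362ms=24/7b +511.727ms=4/7b
8) 3582.09ms=4b +1432.836ms=8/5b
9) 5014.925ms=28/5b +716.418ms=4/5b
10) 5731.343ms=32/5b +716.418ms=4/5b
11) 6447.761ms=36/5b +716.418ms=4/5b
Σ=8b of 8 (67bpm 4/4) — PASS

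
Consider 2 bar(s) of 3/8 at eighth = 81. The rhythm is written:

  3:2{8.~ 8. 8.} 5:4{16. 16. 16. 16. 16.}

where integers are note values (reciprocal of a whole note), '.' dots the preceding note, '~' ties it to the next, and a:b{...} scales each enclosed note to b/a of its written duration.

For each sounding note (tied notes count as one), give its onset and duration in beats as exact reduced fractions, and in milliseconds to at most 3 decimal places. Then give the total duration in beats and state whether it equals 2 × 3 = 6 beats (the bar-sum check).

1) 0.0ms=0b +1481.481ms=2b
2) 1481.481ms=2b +740.741ms=1b
3) 2222.222ms=3b +444.444ms=3/5b
4) 2666.667ms=18/5b +444.444ms=3/5b
5) 3111.111ms=21/5b +444.444ms=3/5b
6) 3555.556ms=24/5b +444.444ms=3/5b
7) 4000.0ms=27/5b +444.444ms=3/5b
Σ=6b of 6 (81bpm 3/8) — PASS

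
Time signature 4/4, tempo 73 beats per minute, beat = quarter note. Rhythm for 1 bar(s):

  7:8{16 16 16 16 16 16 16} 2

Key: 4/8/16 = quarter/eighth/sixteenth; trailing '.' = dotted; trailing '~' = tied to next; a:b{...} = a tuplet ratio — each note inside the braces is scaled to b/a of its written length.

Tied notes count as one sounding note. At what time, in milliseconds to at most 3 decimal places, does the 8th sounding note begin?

note 8 onset = 2b = 1643.836ms

1. 0.0ms @ 0 + 234.834ms (2/7)
2. 234.834ms @ 2/7 + 234.834ms (2/7)
3. 469.667ms @ 4/7 + 234.834ms (2/7)
4. 704.501ms @ 6/7 + 234.834ms (2/7)
5. 939.335ms @ 8/7 + 234.834ms (2/7)
6. 1174.168ms @ 10/7 + 234.834ms (2/7)
7. 1409.002ms @ 12/7 + 234.834ms (2/7)
8. 1643.836ms @ 2 + 1643.836ms (2)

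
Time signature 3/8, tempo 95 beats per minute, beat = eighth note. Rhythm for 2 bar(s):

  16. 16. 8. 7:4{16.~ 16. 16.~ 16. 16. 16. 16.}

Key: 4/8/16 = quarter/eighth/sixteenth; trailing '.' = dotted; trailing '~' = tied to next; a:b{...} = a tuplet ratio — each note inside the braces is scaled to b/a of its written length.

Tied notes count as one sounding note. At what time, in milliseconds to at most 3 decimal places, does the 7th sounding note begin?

note 7 onset = 36/7b = 3248.12ms

1. 0.0ms @ 0 + 473.684ms (3/4)
2. 473.684ms @ 3/4 + 473.684ms (3/4)
3. 947.368ms @ 3/2 + 947.368ms (3/2)
4. 1894.737ms @ 3 + 541.353ms (6/7)
5. 2436.09ms @ 27/7 + 541.353ms (6/7)
6. 2977.444ms @ 33/7 + 270.677ms (3/7)
7. 3248.12ms @ 36/7 + 270.677ms (3/7)
8. 3518.797ms @ 39/7 + 270.677ms (3/7)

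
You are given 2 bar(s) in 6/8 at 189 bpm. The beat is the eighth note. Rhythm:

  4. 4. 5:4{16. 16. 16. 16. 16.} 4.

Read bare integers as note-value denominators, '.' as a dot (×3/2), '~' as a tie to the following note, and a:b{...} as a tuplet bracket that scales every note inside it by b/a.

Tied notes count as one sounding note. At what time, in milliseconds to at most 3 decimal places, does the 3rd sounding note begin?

1. 0.0ms @ 0 + 952.381ms (3)
2. 952.381ms @ 3 + 952.381ms (3)
3. 1904.762ms @ 6 + 190.476ms (3/5)
4. 2095.238ms @ 33/5 + 190.476ms (3/5)
5. 2285.714ms @ 36/5 + 190.476ms (3/5)
6. 2476.19ms @ 39/5 + 190.476ms (3/5)
7. 2666.667ms @ 42/5 + 190.476ms (3/5)
8. 2857.143ms @ 9 + 952.381ms (3)

note 3 onset = 6b = 1904.762ms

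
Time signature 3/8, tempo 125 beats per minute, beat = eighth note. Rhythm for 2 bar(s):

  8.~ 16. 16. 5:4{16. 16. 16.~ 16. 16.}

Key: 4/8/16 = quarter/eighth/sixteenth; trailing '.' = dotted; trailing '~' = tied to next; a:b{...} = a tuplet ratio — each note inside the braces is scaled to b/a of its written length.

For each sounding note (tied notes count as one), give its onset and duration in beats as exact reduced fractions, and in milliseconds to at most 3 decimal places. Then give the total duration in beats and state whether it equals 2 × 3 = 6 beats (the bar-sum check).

1) 0.0ms=0b +1080.0ms=9/4b
2) 1080.0ms=9/4b +360.0ms=3/4b
3) 1440.0ms=3b +288.0ms=3/5b
4) 1728.0ms=18/5b +288.0ms=3/5b
5) 2016.0ms=21/5b +576.0ms=6/5b
6) 2592.0ms=27/5b +288.0ms=3/5b
Σ=6b of 6 (125bpm 3/8) — PASS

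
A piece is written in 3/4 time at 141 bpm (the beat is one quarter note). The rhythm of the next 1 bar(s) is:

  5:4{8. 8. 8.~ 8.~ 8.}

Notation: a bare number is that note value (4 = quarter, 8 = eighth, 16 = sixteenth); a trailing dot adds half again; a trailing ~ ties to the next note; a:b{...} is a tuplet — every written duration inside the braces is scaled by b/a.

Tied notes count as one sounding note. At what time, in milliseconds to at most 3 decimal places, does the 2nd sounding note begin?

note 2 onset = 3/5b = 255.319ms

1. 0.0ms @ 0 + 255.319ms (3/5)
2. 255.319ms @ 3/5 + 255.319ms (3/5)
3. 510.638ms @ 6/5 + 765.957ms (9/5)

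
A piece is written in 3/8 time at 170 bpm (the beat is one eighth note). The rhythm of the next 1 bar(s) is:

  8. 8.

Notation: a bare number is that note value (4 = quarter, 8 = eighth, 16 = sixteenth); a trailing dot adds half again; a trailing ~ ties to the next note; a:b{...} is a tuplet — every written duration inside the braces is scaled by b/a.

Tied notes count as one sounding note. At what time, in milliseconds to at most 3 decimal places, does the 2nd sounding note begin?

note 2 onset = 3/2b = 529.412ms

1. 0.0ms @ 0 + 529.412ms (3/2)
2. 529.412ms @ 3/2 + 529.412ms (3/2)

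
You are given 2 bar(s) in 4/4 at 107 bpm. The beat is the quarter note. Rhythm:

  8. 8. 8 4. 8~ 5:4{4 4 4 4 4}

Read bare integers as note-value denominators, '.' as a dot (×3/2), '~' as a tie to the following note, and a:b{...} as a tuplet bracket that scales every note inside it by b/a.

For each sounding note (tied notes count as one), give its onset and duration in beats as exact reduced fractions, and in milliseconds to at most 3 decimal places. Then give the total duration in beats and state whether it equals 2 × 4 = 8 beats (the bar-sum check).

1) 0.0ms=0b +420.561ms=3/4b
2) 420.561ms=3/4b +420.561ms=3/4b
3) 841.121ms=3/2b +280.374ms=1/2b
4) 1121.495ms=2b +841.121ms=3/2b
5) 1962.617ms=7/2b +728.972ms=13/10b
6) 2691.589ms=24/5b +448.598ms=4/5b
7) 3140.187ms=28/5b +448.598ms=4/5b
8) 3588.785ms=32/5b +448.598ms=4/5b
9) 4037.383ms=36/5b +448.598ms=4/5b
Σ=8b of 8 (107bpm 4/4) — PASS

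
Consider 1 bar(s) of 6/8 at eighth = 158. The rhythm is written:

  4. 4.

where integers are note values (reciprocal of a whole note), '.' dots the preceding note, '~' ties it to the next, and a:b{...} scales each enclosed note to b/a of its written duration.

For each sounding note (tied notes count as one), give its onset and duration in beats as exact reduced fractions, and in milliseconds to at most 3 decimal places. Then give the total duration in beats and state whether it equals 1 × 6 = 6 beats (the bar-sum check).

1) 0.0ms=0b +1139.241ms=3b
2) 1139.241ms=3b +1139.241ms=3b
Σ=6b of 6 (158bpm 6/8) — PASS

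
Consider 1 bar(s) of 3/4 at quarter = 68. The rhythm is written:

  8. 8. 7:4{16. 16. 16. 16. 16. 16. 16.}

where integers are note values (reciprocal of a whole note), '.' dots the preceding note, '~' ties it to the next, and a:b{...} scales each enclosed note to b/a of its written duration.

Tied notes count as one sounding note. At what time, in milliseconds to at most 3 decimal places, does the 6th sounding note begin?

note 6 onset = 15/7b = 1890.756ms

1. 0.0ms @ 0 + 661.765ms (3/4)
2. 661.765ms @ 3/4 + 661.765ms (3/4)
3. 1323.529ms @ 3/2 + 189.076ms (3/14)
4. 1512.605ms @ 12/7 + 189.076ms (3/14)
5. 1701.681ms @ 27/14 + 189.076ms (3/14)
6. 1890.756ms @ 15/7 + 189.076ms (3/14)
7. 2079.832ms @ 33/14 + 189.076ms (3/14)
8. 2268.908ms @ 18/7 + 189.076ms (3/14)
9. 2457.983ms @ 39/14 + 189.076ms (3/14)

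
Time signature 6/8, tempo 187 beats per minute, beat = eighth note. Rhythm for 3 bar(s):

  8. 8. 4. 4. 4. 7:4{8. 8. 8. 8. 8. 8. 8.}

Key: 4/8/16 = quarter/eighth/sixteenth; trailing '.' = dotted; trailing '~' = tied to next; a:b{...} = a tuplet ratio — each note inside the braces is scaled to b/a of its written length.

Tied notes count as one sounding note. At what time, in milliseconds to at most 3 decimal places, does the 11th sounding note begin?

note 11 onset = 114/7b = 5225.363ms

1. 0.0ms @ 0 + 481.283ms (3/2)
2. 481.283ms @ 3/2 + 481.283ms (3/2)
3. 962.567ms @ 3 + 962.567ms (3)
4. 1925.134ms @ 6 + 962.567ms (3)
5. 2887.701ms @ 9 + 962.567ms (3)
6. 3850.267ms @ 12 + 275.019ms (6/7)
7. 4125.286ms @ 90/7 + 275.019ms (6/7)
8. 4400.306ms @ 96/7 + 275.019ms (6/7)
9. 4675.325ms @ 102/7 + 275.019ms (6/7)
10. 4950.344ms @ 108/7 + 275.019ms (6/7)
11. 5225.363ms @ 114/7 + 275.019ms (6/7)
12. 5500.382ms @ 120/7 + 275.019ms (6/7)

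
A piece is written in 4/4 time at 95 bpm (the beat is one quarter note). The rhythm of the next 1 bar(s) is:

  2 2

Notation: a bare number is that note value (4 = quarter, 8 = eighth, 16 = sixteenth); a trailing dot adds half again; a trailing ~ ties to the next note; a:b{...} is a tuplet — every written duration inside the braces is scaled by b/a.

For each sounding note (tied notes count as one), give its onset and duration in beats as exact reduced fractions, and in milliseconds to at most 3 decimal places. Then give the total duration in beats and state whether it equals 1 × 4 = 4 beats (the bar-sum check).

1) 0.0ms=0b +1263.158ms=2b
2) 1263.158ms=2b +1263.158ms=2b
Σ=4b of 4 (95bpm 4/4) — PASS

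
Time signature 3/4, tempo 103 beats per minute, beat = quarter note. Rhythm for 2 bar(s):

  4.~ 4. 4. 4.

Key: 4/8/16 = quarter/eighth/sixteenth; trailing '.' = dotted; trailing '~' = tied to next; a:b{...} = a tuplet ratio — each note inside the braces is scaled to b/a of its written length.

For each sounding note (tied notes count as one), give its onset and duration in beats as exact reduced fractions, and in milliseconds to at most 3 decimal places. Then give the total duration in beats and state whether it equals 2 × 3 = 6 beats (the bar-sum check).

1) 0.0ms=0b +1747.573ms=3b
2) 1747.573ms=3b +873.786ms=3/2b
3) 2621.359ms=9/2b +873.786ms=3/2b
Σ=6b of 6 (103bpm 3/4) — PASS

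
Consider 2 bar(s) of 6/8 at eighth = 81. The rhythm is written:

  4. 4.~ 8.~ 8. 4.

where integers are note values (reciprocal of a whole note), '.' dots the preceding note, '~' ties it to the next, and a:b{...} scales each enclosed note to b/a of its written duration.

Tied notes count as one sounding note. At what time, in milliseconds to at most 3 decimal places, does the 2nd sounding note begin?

note 2 onset = 3b = 2222.222ms

1. 0.0ms @ 0 + 2222.222ms (3)
2. 2222.222ms @ 3 + 4444.444ms (6)
3. 6666.667ms @ 9 + 2222.222ms (3)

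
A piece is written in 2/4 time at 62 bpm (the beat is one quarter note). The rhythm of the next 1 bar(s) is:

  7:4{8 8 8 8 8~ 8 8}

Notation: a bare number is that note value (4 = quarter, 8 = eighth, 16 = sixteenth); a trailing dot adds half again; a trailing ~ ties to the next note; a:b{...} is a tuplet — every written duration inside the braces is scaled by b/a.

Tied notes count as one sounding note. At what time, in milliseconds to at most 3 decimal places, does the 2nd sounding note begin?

1. 0.0ms @ 0 + 276.498ms (2/7)
2. 276.498ms @ 2/7 + 276.498ms (2/7)
3. 552.995ms @ 4/7 + 276.498ms (2/7)
4. 829.493ms @ 6/7 + 276.498ms (2/7)
5. 1105.991ms @ 8/7 + 552.995ms (4/7)
6. 1658.986ms @ 12/7 + 276.498ms (2/7)

note 2 onset = 2/7b = 276.498ms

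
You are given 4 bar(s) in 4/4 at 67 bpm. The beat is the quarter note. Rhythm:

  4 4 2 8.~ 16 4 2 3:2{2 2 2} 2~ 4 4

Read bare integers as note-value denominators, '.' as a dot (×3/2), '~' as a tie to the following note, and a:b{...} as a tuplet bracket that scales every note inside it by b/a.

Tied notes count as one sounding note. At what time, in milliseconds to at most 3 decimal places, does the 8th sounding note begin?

note 8 onset = 28/3b = 8358.209ms

1. 0.0ms @ 0 + 895.522ms (1)
2. 895.522ms @ 1 + 895.522ms (1)
3. 1791.045ms @ 2 + 1791.045ms (2)
4. 3582.09ms @ 4 + 895.522ms (1)
5. 4477.612ms @ 5 + 895.522ms (1)
6. 5373.134ms @ 6 + 1791.045ms (2)
7. 7164.179ms @ 8 + 1194.03ms (4/3)
8. 8358.209ms @ 28/3 + 1194.03ms (4/3)
9. 9552.239ms @ 32/3 + 1194.03ms (4/3)
10. 10746.269ms @ 12 + 2686.567ms (3)
11. 13432.836ms @ 15 + 895.522ms (1)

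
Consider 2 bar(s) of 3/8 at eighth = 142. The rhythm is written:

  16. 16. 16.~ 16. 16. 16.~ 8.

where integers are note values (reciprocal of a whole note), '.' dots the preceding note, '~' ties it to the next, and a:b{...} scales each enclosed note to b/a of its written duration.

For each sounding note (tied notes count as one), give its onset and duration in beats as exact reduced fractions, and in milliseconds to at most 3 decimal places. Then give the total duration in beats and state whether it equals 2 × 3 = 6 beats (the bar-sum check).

1) 0.0ms=0b +316.901ms=3/4b
2) 316.901ms=3/4b +316.901ms=3/4b
3) 633.803ms=3/2b +633.803ms=3/2b
4) 1267.606ms=3b +316.901ms=3/4b
5) 1584.507ms=15/4b +950.704ms=9/4b
Σ=6b of 6 (142bpm 3/8) — PASS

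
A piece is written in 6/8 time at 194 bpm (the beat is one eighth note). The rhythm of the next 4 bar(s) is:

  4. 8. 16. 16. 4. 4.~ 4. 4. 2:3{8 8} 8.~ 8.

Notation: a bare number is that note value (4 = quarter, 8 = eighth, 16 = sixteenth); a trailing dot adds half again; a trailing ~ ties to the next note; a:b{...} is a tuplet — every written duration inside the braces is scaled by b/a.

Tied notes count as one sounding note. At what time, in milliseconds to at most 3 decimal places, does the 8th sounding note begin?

note 8 onset = 18b = 5567.01ms

1. 0.0ms @ 0 + 927.835ms (3)
2. 927.835ms @ 3 + 463.918ms (3/2)
3. 1391.753ms @ 9/2 + 231.959ms (3/4)
4. 1623.711ms @ 21/4 + 231.959ms (3/4)
5. 1855.67ms @ 6 + 927.835ms (3)
6. 2783.505ms @ 9 + 1855.67ms (6)
7. 4639.175ms @ 15 + 927.835ms (3)
8. 5567.01ms @ 18 + 463.918ms (3/2)
9. 6030.928ms @ 39/2 + 463.918ms (3/2)
10. 6494.845ms @ 21 + 927.835ms (3)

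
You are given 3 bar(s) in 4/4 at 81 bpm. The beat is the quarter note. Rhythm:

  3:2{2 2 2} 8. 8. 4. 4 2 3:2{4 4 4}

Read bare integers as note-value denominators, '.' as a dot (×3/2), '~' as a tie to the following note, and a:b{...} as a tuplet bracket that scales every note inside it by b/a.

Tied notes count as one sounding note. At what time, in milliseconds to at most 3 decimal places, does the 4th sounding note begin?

1. 0.0ms @ 0 + 987.654ms (4/3)
2. 987.654ms @ 4/3 + 987.654ms (4/3)
3. 1975.309ms @ 8/3 + 987.654ms (4/3)
4. 2962.963ms @ 4 + 555.556ms (3/4)
5. 3518.519ms @ 19/4 + 555.556ms (3/4)
6. 4074.074ms @ 11/2 + 1111.111ms (3/2)
7. 5185.185ms @ 7 + 740.741ms (1)
8. 5925.926ms @ 8 + 1481.481ms (2)
9. 7407.407ms @ 10 + 493.827ms (2/3)
10. 7901.235ms @ 32/3 + 493.827ms (2/3)
11. 8395.062ms @ 34/3 + 493.827ms (2/3)

note 4 onset = 4b = 2962.963ms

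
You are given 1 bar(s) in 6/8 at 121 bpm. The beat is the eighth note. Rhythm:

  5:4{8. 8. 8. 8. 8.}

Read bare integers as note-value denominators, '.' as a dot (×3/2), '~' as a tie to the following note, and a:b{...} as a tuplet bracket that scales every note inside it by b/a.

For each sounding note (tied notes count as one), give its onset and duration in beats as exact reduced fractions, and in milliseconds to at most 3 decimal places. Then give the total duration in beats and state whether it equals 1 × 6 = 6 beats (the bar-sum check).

1) 0.0ms=0b +595.041ms=6/5b
2) 595.041ms=6/5b +595.041ms=6/5b
3) 1190.083ms=12/5b +595.041ms=6/5b
4) 1785.124ms=18/5b +595.041ms=6/5b
5) 2380.165ms=24/5b +595.041ms=6/5b
Σ=6b of 6 (121bpm 6/8) — PASS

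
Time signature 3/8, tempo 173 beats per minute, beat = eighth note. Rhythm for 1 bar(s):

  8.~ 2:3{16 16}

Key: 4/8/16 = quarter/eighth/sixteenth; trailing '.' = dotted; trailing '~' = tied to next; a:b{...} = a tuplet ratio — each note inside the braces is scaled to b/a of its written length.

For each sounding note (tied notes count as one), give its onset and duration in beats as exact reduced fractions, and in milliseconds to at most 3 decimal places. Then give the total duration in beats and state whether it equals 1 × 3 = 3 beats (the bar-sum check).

1) 0.0ms=0b +780.347ms=9/4b
2) 780.347ms=9/4b +260.116ms=3/4b
Σ=3b of 3 (173bpm 3/8) — PASS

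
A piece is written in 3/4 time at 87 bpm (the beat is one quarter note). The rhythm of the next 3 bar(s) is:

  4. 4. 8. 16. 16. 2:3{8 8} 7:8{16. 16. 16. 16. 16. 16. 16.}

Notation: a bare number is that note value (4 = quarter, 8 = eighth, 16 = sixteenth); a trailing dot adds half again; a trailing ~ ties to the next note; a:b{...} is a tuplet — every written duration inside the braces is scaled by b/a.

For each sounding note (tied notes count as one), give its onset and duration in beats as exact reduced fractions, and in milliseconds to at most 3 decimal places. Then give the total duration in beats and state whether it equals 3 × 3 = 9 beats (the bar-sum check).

1) 0.0ms=0b +1034.483ms=3/2b
2) 1034.483ms=3/2b +1034.483ms=3/2b
3) 2068.966ms=3b +517.241ms=3/4b
4) 2586.207ms=15/4b +258.621ms=3/8b
5) 2844.828ms=33/8b +258.621ms=3/8b
6) 3103.448ms=9/2b +517.241ms=3/4b
7) 3620.69ms=21/4b +517.241ms=3/4b
8) 4137.931ms=6b +295.567ms=3/7b
9) 4433.498ms=45/7b +295.567ms=3/7b
10) 4729.064ms=48/7b +295.567ms=3/7b
11) 5024.631ms=51/7b +295.567ms=3/7b
12) 5320.197ms=54/7b +295.567ms=3/7b
13) 5615.764ms=57/7b +295.567ms=3/7b
14) 5911.33ms=60/7b +295.567ms=3/7b
Σ=9b of 9 (87bpm 3/4) — PASS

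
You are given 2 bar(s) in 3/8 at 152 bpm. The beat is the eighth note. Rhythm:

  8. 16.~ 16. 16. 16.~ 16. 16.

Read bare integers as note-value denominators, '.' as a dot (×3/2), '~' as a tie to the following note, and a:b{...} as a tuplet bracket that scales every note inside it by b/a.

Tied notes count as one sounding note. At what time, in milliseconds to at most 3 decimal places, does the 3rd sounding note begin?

note 3 onset = 3b = 1184.211ms

1. 0.0ms @ 0 + 592.105ms (3/2)
2. 592.105ms @ 3/2 + 592.105ms (3/2)
3. 1184.211ms @ 3 + 296.053ms (3/4)
4. 1480.263ms @ 15/4 + 592.105ms (3/2)
5. 2072.368ms @ 21/4 + 296.053ms (3/4)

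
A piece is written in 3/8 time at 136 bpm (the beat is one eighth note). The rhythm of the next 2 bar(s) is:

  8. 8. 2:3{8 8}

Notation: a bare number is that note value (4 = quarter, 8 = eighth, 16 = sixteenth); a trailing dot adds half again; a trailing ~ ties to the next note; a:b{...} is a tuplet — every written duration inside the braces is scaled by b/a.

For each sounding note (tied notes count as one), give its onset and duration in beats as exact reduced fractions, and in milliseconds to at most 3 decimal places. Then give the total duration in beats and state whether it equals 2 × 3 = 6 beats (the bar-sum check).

1) 0.0ms=0b +661.765ms=3/2b
2) 661.765ms=3/2b +661.765ms=3/2b
3) 1323.529ms=3b +661.765ms=3/2b
4) 1985.294ms=9/2b +661.765ms=3/2b
Σ=6b of 6 (136bpm 3/8) — PASS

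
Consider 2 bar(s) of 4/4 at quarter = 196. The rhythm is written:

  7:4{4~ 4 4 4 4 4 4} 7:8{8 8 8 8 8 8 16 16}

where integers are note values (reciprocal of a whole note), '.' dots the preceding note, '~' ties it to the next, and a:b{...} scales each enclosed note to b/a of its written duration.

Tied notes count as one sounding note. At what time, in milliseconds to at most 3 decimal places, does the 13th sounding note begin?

1. 0.0ms @ 0 + 349.854ms (8/7)
2. 349.854ms @ 8/7 + 174.927ms (4/7)
3. 524.781ms @ 12/7 + 174.927ms (4/7)
4. 699.708ms @ 16/7 + 174.927ms (4/7)
5. 874.636ms @ 20/7 + 174.927ms (4/7)
6. 1049.563ms @ 24/7 + 174.927ms (4/7)
7. 1224.49ms @ 4 + 174.927ms (4/7)
8. 1399.417ms @ 32/7 + 174.927ms (4/7)
9. 1574.344ms @ 36/7 + 174.927ms (4/7)
10. 1749.271ms @ 40/7 + 174.927ms (4/7)
11. 1924.198ms @ 44/7 + 174.927ms (4/7)
12. 2099.125ms @ 48/7 + 174.927ms (4/7)
13. 2274.052ms @ 52/7 + 87.464ms (2/7)
14. 2361.516ms @ 54/7 + 87.464ms (2/7)

note 13 onset = 52/7b = 2274.052ms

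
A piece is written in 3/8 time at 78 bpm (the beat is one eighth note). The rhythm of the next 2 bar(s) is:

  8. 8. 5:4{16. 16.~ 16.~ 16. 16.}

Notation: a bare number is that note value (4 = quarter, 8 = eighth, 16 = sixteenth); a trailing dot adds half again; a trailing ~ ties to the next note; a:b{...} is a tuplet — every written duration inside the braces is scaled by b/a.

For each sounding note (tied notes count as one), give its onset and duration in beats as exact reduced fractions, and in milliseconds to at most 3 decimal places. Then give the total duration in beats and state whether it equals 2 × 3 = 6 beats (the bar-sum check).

1) 0.0ms=0b +1153.846ms=3/2b
2) 1153.846ms=3/2b +1153.846ms=3/2b
3) 2307.692ms=3b +461.538ms=3/5b
4) 2769.231ms=18/5b +1384.615ms=9/5b
5) 4153.846ms=27/5b +461.538ms=3/5b
Σ=6b of 6 (78bpm 3/8) — PASS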